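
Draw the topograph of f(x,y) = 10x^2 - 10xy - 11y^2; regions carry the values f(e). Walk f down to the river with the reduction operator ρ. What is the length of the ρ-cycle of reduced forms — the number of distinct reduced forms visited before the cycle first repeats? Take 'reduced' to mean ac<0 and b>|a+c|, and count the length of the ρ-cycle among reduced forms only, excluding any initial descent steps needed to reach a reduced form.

D = 540, ⌊√D⌋ = 23
descent: ρ → (-11,10,10)  [lands on river]
river: ρ → (10,10,-11)
river: ρ → (-11,12,9)
river: ρ → (9,6,-14)
river: ρ → (-14,22,1)
river: ρ → (1,22,-14)
river: ρ → (-14,6,9)
river: ρ → (9,12,-11)
ρ-cycle length = 8 (tail of 1 descent step not counted)

8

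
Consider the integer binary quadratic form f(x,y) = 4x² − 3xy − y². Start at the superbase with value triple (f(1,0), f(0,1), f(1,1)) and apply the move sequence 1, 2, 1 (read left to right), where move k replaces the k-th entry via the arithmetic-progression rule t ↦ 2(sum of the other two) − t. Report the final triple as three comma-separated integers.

start (4,-1,0) = (f(1,0),f(0,1),f(1,1))
replace slot 1: 2·((-1)+0) − 4 = -6 → (-6,-1,0)
replace slot 2: 2·((-6)+0) − (-1) = -11 → (-6,-11,0)
replace slot 1: 2·((-11)+0) − (-6) = -16 → (-16,-11,0)

-16,-11,0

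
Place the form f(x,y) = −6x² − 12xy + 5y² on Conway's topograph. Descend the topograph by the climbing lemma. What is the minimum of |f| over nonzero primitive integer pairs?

descent: ρ → (5,12,-6)  [lands on river]
river: ρ → (-6,12,5)
river: ρ → (5,8,-10)
river: ρ → (-10,12,3)
river: ρ → (3,12,-10)
river: ρ → (-10,8,5)
closes: descent 1, river 6
min |a| on river = 3

3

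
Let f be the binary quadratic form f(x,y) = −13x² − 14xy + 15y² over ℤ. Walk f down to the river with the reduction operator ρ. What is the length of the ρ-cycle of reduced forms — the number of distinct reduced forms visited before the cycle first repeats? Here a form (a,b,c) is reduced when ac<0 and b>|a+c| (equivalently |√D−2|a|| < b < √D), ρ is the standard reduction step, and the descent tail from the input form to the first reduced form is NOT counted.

D = 976, ⌊√D⌋ = 31
descent: ρ → (15,14,-13)  [lands on river]
river: ρ → (-13,12,16)
river: ρ → (16,20,-9)
river: ρ → (-9,16,20)
river: ρ → (20,24,-5)
river: ρ → (-5,26,15)
river: ρ → (15,4,-16)
river: ρ → (-16,28,3)
river: ρ → (3,26,-25)
river: ρ → (-25,24,4)
river: ρ → (4,24,-25)
river: ρ → (-25,26,3)
river: ρ → (3,28,-16)
river: ρ → (-16,4,15)
river: ρ → (15,26,-5)
river: ρ → (-5,24,20)
river: ρ → (20,16,-9)
river: ρ → (-9,20,16)
river: ρ → (16,12,-13)
river: ρ → (-13,14,15)
river: ρ → (15,16,-12)
river: ρ → (-12,8,19)
river: ρ → (19,30,-1)
river: ρ → (-1,30,19)
river: ρ → (19,8,-12)
river: ρ → (-12,16,15)
ρ-cycle length = 26 (tail of 1 descent step not counted)

26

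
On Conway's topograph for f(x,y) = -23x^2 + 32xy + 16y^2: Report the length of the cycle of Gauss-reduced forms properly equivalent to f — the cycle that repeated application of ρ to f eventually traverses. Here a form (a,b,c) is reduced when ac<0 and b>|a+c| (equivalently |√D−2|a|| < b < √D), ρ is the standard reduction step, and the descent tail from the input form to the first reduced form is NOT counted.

D = 2496, ⌊√D⌋ = 49
river: ρ → (16,32,-23)
river: ρ → (-23,14,25)
river: ρ → (25,36,-12)
river: ρ → (-12,36,25)
river: ρ → (25,14,-23)
river: ρ → (-23,32,16)
ρ-cycle length = 6 (tail of 0 descent steps not counted)

6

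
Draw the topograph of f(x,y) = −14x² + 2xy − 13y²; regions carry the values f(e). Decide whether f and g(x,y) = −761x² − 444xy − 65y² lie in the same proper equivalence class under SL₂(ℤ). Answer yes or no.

D₁ = -724, D₂ = -724
f is negative-definite; reduce −f:
−f: flip: (14,-2,13)→(13,2,14)
−f: reduced (well bottom): (13,2,14) with a≤c, −a<b≤a
flip sign back: reduced form of f is (-13,-2,-14)
g is negative-definite; reduce −g:
−g: flip: (761,444,65)→(65,-444,761)
−g: translate: b→-54 (≡-444 mod 130), so (65,-444,761)→(65,-54,14)
−g: flip: (65,-54,14)→(14,54,65)
−g: translate: b→-2 (≡54 mod 28), so (14,54,65)→(14,-2,13)
−g: flip: (14,-2,13)→(13,2,14)
−g: reduced (well bottom): (13,2,14) with a≤c, −a<b≤a
flip sign back: reduced form of g is (-13,-2,-14)
reduced forms (-13, -2, -14) vs (-13, -2, -14) ⇒ equivalent

yes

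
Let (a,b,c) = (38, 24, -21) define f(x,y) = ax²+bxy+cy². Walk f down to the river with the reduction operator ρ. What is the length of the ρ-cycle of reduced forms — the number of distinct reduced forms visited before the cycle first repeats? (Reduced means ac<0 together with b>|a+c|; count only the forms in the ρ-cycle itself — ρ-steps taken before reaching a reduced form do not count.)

D = 3768, ⌊√D⌋ = 61
river: ρ → (-21,60,2)
river: ρ → (2,60,-21)
river: ρ → (-21,24,38)
river: ρ → (38,52,-7)
river: ρ → (-7,60,6)
river: ρ → (6,60,-7)
river: ρ → (-7,52,38)
river: ρ → (38,24,-21)
ρ-cycle length = 8 (tail of 0 descent steps not counted)

8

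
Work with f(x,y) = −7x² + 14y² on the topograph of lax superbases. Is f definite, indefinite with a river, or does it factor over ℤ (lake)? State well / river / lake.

D = b²−4ac = 0² − 4·(-7)·14 = 392
D > 0 non-square ⇒ indefinite ⇒ periodic river

river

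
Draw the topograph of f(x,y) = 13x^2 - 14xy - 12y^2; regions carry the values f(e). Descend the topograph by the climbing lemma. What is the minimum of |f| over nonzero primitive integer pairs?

descent: ρ → (-12,14,13)  [lands on river]
river: ρ → (13,12,-13)
river: ρ → (-13,14,12)
river: ρ → (12,10,-15)
river: ρ → (-15,20,7)
river: ρ → (7,22,-12)
river: ρ → (-12,26,3)
river: ρ → (3,28,-3)
river: ρ → (-3,26,12)
river: ρ → (12,22,-7)
river: ρ → (-7,20,15)
river: ρ → (15,10,-12)
closes: descent 1, river 12
min |a| on river = 3

3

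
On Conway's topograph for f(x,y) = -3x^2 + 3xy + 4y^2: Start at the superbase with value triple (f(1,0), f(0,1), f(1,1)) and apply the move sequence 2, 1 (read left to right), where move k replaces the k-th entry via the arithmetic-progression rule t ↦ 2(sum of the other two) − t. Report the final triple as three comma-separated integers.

start (-3,4,4) = (f(1,0),f(0,1),f(1,1))
replace slot 2: 2·((-3)+4) − 4 = -2 → (-3,-2,4)
replace slot 1: 2·((-2)+4) − (-3) = 7 → (7,-2,4)

7,-2,4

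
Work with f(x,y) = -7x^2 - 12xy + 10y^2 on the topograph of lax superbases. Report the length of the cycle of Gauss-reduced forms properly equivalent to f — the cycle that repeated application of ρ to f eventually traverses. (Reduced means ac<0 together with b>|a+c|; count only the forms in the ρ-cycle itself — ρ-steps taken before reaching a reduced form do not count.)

D = 424, ⌊√D⌋ = 20
descent: ρ → (10,12,-7)  [lands on river]
river: ρ → (-7,16,6)
river: ρ → (6,20,-1)
river: ρ → (-1,20,6)
river: ρ → (6,16,-7)
river: ρ → (-7,12,10)
river: ρ → (10,8,-9)
river: ρ → (-9,10,9)
river: ρ → (9,8,-10)
river: ρ → (-10,12,7)
river: ρ → (7,16,-6)
river: ρ → (-6,20,1)
river: ρ → (1,20,-6)
river: ρ → (-6,16,7)
river: ρ → (7,12,-10)
river: ρ → (-10,8,9)
river: ρ → (9,10,-9)
river: ρ → (-9,8,10)
ρ-cycle length = 18 (tail of 1 descent step not counted)

18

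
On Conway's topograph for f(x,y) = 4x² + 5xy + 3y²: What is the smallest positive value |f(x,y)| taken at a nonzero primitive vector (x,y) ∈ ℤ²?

translate: b→-3 (≡5 mod 8), so (4,5,3)→(4,-3,2)
flip: (4,-3,2)→(2,3,4)
translate: b→-1 (≡3 mod 4), so (2,3,4)→(2,-1,3)
reduced (well bottom): (2,-1,3) with a≤c, −a<b≤a
well minimum = a = 2

2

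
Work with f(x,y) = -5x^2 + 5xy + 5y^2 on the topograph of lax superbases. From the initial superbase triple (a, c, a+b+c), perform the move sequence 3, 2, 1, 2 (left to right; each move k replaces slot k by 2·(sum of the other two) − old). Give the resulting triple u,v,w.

start (-5,5,5) = (f(1,0),f(0,1),f(1,1))
replace slot 3: 2·((-5)+5) − 5 = -5 → (-5,5,-5)
replace slot 2: 2·((-5)+(-5)) − 5 = -25 → (-5,-25,-5)
replace slot 1: 2·((-25)+(-5)) − (-5) = -55 → (-55,-25,-5)
replace slot 2: 2·((-55)+(-5)) − (-25) = -95 → (-55,-95,-5)

-55,-95,-5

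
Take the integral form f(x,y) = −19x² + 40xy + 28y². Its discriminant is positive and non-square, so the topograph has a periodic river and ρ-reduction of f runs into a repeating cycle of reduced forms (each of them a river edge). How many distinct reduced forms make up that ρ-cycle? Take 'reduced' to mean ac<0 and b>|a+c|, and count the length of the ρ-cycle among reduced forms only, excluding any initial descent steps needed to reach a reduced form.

D = 3728, ⌊√D⌋ = 61
river: ρ → (28,16,-31)
river: ρ → (-31,46,13)
river: ρ → (13,58,-7)
river: ρ → (-7,54,29)
river: ρ → (29,4,-32)
river: ρ → (-32,60,1)
river: ρ → (1,60,-32)
river: ρ → (-32,4,29)
river: ρ → (29,54,-7)
river: ρ → (-7,58,13)
river: ρ → (13,46,-31)
river: ρ → (-31,16,28)
river: ρ → (28,40,-19)
river: ρ → (-19,36,32)
river: ρ → (32,28,-23)
river: ρ → (-23,18,37)
river: ρ → (37,56,-4)
river: ρ → (-4,56,37)
river: ρ → (37,18,-23)
river: ρ → (-23,28,32)
river: ρ → (32,36,-19)
river: ρ → (-19,40,28)
ρ-cycle length = 22 (tail of 0 descent steps not counted)

22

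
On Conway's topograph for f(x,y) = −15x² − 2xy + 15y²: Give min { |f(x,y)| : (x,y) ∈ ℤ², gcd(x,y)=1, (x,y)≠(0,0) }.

descent: ρ → (15,2,-15)  [lands on river]
river: ρ → (-15,28,2)
river: ρ → (2,28,-15)
river: ρ → (-15,2,15)
river: ρ → (15,28,-2)
river: ρ → (-2,28,15)
closes: descent 1, river 6
min |a| on river = 2

2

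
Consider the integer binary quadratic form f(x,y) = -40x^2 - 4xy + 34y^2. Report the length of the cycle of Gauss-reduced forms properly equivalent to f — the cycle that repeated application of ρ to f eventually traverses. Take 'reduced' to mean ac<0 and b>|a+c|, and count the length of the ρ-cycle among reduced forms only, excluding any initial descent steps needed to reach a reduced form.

D = 5456, ⌊√D⌋ = 73
descent: ρ → (34,72,-2)  [lands on river]
river: ρ → (-2,72,34)
river: ρ → (34,64,-10)
river: ρ → (-10,56,58)
river: ρ → (58,60,-8)
river: ρ → (-8,68,26)
river: ρ → (26,36,-40)
river: ρ → (-40,44,22)
river: ρ → (22,44,-40)
river: ρ → (-40,36,26)
river: ρ → (26,68,-8)
river: ρ → (-8,60,58)
river: ρ → (58,56,-10)
river: ρ → (-10,64,34)
ρ-cycle length = 14 (tail of 1 descent step not counted)

14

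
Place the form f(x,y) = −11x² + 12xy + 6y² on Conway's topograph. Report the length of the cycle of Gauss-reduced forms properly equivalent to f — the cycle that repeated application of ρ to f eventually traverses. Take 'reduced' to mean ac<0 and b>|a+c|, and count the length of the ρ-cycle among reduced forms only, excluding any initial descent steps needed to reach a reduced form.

D = 408, ⌊√D⌋ = 20
river: ρ → (6,12,-11)
river: ρ → (-11,10,7)
river: ρ → (7,18,-3)
river: ρ → (-3,18,7)
river: ρ → (7,10,-11)
river: ρ → (-11,12,6)
ρ-cycle length = 6 (tail of 0 descent steps not counted)

6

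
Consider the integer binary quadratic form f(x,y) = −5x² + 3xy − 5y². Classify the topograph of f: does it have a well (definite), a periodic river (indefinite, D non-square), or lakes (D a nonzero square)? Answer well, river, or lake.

D = b²−4ac = 3² − 4·(-5)·(-5) = -91
D < 0 ⇒ definite ⇒ every region one sign ⇒ single well

well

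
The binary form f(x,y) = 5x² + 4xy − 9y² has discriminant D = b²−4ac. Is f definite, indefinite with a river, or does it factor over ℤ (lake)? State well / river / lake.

D = b²−4ac = 4² − 4·5·(-9) = 196
D = 14² is a perfect square ⇒ form factors over ℤ ⇒ lakes

lake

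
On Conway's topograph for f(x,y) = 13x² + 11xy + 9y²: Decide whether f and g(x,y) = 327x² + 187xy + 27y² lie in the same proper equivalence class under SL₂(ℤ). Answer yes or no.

D₁ = -347, D₂ = -347
f: flip: (13,11,9)→(9,-11,13)
f: translate: b→7 (≡-11 mod 18), so (9,-11,13)→(9,7,11)
f: reduced (well bottom): (9,7,11) with a≤c, −a<b≤a
g: flip: (327,187,27)→(27,-187,327)
g: translate: b→-25 (≡-187 mod 54), so (27,-187,327)→(27,-25,9)
g: flip: (27,-25,9)→(9,25,27)
g: translate: b→7 (≡25 mod 18), so (9,25,27)→(9,7,11)
g: reduced (well bottom): (9,7,11) with a≤c, −a<b≤a
reduced forms (9, 7, 11) vs (9, 7, 11) ⇒ equivalent

yes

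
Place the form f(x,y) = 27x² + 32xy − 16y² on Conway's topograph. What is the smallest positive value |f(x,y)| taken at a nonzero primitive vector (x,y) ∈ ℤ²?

river: ρ → (-16,32,27)
river: ρ → (27,22,-21)
river: ρ → (-21,20,28)
river: ρ → (28,36,-13)
river: ρ → (-13,42,19)
river: ρ → (19,34,-21)
river: ρ → (-21,50,3)
river: ρ → (3,52,-4)
river: ρ → (-4,52,3)
river: ρ → (3,50,-21)
river: ρ → (-21,34,19)
river: ρ → (19,42,-13)
river: ρ → (-13,36,28)
river: ρ → (28,20,-21)
river: ρ → (-21,22,27)
river: ρ → (27,32,-16)
closes: descent 0, river 16
min |a| on river = 3

3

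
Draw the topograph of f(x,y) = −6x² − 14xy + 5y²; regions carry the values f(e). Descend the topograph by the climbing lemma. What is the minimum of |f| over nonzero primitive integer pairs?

descent: ρ → (5,14,-6)  [lands on river]
river: ρ → (-6,10,9)
river: ρ → (9,8,-7)
river: ρ → (-7,6,10)
river: ρ → (10,14,-3)
river: ρ → (-3,16,5)
closes: descent 1, river 6
min |a| on river = 3

3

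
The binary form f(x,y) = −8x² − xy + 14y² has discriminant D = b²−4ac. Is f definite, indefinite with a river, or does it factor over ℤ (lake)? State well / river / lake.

D = b²−4ac = (-1)² − 4·(-8)·14 = 449
D > 0 non-square ⇒ indefinite ⇒ periodic river

river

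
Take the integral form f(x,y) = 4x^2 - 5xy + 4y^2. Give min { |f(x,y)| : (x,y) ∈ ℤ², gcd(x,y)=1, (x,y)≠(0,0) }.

translate: b→3 (≡-5 mod 8), so (4,-5,4)→(4,3,3)
flip: (4,3,3)→(3,-3,4)
translate: b→3 (≡-3 mod 6), so (3,-3,4)→(3,3,4)
reduced (well bottom): (3,3,4) with a≤c, −a<b≤a
well minimum = a = 3

3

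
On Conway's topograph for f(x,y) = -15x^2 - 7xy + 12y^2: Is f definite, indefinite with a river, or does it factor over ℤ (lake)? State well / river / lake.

D = b²−4ac = (-7)² − 4·(-15)·12 = 769
D > 0 non-square ⇒ indefinite ⇒ periodic river

river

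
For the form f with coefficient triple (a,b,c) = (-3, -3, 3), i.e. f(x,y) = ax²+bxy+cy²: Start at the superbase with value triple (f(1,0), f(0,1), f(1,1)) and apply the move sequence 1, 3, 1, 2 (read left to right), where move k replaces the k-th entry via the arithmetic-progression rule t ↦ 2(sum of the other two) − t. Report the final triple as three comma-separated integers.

start (-3,3,-3) = (f(1,0),f(0,1),f(1,1))
replace slot 1: 2·(3+(-3)) − (-3) = 3 → (3,3,-3)
replace slot 3: 2·(3+3) − (-3) = 15 → (3,3,15)
replace slot 1: 2·(3+15) − 3 = 33 → (33,3,15)
replace slot 2: 2·(33+15) − 3 = 93 → (33,93,15)

33,93,15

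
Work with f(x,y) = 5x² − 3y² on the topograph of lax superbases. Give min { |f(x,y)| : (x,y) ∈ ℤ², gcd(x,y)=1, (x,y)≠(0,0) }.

descent: ρ → (-3,6,2)  [lands on river]
river: ρ → (2,6,-3)
closes: descent 1, river 2
min |a| on river = 2

2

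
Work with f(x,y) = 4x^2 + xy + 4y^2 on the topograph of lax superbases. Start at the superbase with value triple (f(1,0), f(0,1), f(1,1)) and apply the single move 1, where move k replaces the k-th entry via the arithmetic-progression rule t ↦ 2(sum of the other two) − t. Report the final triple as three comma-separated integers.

start (4,4,9) = (f(1,0),f(0,1),f(1,1))
replace slot 1: 2·(4+9) − 4 = 22 → (22,4,9)

22,4,9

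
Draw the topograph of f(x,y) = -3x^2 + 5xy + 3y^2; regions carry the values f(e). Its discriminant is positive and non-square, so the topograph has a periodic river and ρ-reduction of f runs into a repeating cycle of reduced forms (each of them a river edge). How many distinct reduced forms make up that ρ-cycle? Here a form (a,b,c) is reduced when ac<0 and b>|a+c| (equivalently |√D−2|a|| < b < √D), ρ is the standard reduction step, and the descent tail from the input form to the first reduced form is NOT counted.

D = 61, ⌊√D⌋ = 7
river: ρ → (3,7,-1)
river: ρ → (-1,7,3)
river: ρ → (3,5,-3)
river: ρ → (-3,7,1)
river: ρ → (1,7,-3)
river: ρ → (-3,5,3)
ρ-cycle length = 6 (tail of 0 descent steps not counted)

6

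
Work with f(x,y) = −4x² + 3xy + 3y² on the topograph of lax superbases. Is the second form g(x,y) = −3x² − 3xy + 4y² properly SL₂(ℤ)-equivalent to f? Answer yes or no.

D₁ = 57, D₂ = 57
river cycle of f (length 6): (3, 3, -4), (-4, 5, 2), (2, 7, -1), (-1, 7, 2), (2, 5, -4), (-4, 3, 3)
river cycle of g (length 6): (4, 3, -3), (-3, 3, 4), (4, 5, -2), (-2, 7, 1), (1, 7, -2), (-2, 5, 4)
cycles differ ⇒ inequivalent

no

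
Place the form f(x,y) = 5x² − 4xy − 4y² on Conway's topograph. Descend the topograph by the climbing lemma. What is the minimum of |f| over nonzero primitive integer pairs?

descent: ρ → (-4,4,5)  [lands on river]
river: ρ → (5,6,-3)
river: ρ → (-3,6,5)
river: ρ → (5,4,-4)
closes: descent 1, river 4
min |a| on river = 3

3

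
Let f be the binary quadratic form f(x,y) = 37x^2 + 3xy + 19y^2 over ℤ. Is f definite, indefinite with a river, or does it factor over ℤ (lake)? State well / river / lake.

D = b²−4ac = 3² − 4·37·19 = -2803
D < 0 ⇒ definite ⇒ every region one sign ⇒ single well

well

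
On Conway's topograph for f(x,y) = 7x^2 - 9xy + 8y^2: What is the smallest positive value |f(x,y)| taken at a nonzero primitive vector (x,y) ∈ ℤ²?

translate: b→5 (≡-9 mod 14), so (7,-9,8)→(7,5,6)
flip: (7,5,6)→(6,-5,7)
reduced (well bottom): (6,-5,7) with a≤c, −a<b≤a
well minimum = a = 6

6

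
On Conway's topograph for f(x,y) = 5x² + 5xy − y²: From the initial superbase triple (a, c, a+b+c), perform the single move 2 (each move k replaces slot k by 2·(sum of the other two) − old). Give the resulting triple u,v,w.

start (5,-1,9) = (f(1,0),f(0,1),f(1,1))
replace slot 2: 2·(5+9) − (-1) = 29 → (5,29,9)

5,29,9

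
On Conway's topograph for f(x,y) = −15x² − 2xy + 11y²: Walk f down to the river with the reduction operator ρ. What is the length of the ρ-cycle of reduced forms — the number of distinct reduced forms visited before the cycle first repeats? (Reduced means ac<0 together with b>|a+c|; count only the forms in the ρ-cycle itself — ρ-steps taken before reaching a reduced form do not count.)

D = 664, ⌊√D⌋ = 25
descent: ρ → (11,24,-2)  [lands on river]
river: ρ → (-2,24,11)
river: ρ → (11,20,-6)
river: ρ → (-6,16,17)
river: ρ → (17,18,-5)
river: ρ → (-5,22,9)
river: ρ → (9,14,-13)
river: ρ → (-13,12,10)
river: ρ → (10,8,-15)
river: ρ → (-15,22,3)
river: ρ → (3,20,-22)
river: ρ → (-22,24,1)
river: ρ → (1,24,-22)
river: ρ → (-22,20,3)
river: ρ → (3,22,-15)
river: ρ → (-15,8,10)
river: ρ → (10,12,-13)
river: ρ → (-13,14,9)
river: ρ → (9,22,-5)
river: ρ → (-5,18,17)
river: ρ → (17,16,-6)
river: ρ → (-6,20,11)
ρ-cycle length = 22 (tail of 1 descent step not counted)

22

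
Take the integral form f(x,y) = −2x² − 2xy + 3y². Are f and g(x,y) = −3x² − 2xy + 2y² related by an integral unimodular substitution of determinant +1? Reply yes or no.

D₁ = 28, D₂ = 28
river cycle of f (length 4): (3, 2, -2), (-2, 2, 3), (3, 4, -1), (-1, 4, 3)
river cycle of g (length 4): (2, 2, -3), (-3, 4, 1), (1, 4, -3), (-3, 2, 2)
cycles differ ⇒ inequivalent

no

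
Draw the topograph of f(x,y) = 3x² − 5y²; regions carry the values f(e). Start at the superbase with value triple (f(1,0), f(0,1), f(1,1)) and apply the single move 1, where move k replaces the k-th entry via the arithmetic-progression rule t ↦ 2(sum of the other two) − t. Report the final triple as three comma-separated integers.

start (3,-5,-2) = (f(1,0),f(0,1),f(1,1))
replace slot 1: 2·((-5)+(-2)) − 3 = -17 → (-17,-5,-2)

-17,-5,-2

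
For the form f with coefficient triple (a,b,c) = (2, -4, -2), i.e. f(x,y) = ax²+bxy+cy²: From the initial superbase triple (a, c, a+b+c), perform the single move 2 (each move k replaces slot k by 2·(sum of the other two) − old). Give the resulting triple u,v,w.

start (2,-2,-4) = (f(1,0),f(0,1),f(1,1))
replace slot 2: 2·(2+(-4)) − (-2) = -2 → (2,-2,-4)

2,-2,-4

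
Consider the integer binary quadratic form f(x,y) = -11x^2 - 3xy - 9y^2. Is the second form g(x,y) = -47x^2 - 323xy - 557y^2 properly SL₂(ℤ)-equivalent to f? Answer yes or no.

D₁ = -387, D₂ = -387
f is negative-definite; reduce −f:
−f: flip: (11,3,9)→(9,-3,11)
−f: reduced (well bottom): (9,-3,11) with a≤c, −a<b≤a
flip sign back: reduced form of f is (-9,3,-11)
g is negative-definite; reduce −g:
−g: translate: b→41 (≡323 mod 94), so (47,323,557)→(47,41,11)
−g: flip: (47,41,11)→(11,-41,47)
−g: translate: b→3 (≡-41 mod 22), so (11,-41,47)→(11,3,9)
−g: flip: (11,3,9)→(9,-3,11)
−g: reduced (well bottom): (9,-3,11) with a≤c, −a<b≤a
flip sign back: reduced form of g is (-9,3,-11)
reduced forms (-9, 3, -11) vs (-9, 3, -11) ⇒ equivalent

yes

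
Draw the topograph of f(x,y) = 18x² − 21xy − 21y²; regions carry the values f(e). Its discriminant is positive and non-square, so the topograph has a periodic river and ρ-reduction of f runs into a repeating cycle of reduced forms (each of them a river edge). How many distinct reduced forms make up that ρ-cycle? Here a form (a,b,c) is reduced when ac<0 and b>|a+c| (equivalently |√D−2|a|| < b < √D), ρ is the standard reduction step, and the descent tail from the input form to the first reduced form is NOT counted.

D = 1953, ⌊√D⌋ = 44
descent: ρ → (-21,21,18)  [lands on river]
river: ρ → (18,15,-24)
river: ρ → (-24,33,9)
river: ρ → (9,39,-12)
river: ρ → (-12,33,18)
river: ρ → (18,39,-6)
river: ρ → (-6,33,36)
river: ρ → (36,39,-3)
river: ρ → (-3,39,36)
river: ρ → (36,33,-6)
river: ρ → (-6,39,18)
river: ρ → (18,33,-12)
river: ρ → (-12,39,9)
river: ρ → (9,33,-24)
river: ρ → (-24,15,18)
river: ρ → (18,21,-21)
ρ-cycle length = 16 (tail of 1 descent step not counted)

16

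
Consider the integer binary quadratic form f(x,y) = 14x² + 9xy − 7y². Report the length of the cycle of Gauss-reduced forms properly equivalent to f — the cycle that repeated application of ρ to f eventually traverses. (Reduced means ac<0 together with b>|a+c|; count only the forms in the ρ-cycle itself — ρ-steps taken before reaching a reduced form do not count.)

D = 473, ⌊√D⌋ = 21
river: ρ → (-7,19,4)
river: ρ → (4,21,-2)
river: ρ → (-2,19,14)
river: ρ → (14,9,-7)
ρ-cycle length = 4 (tail of 0 descent steps not counted)

4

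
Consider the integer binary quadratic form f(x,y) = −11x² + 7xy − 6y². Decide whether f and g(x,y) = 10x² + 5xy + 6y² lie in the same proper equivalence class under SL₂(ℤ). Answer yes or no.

D₁ = -215, D₂ = -215
f is negative-definite; reduce −f:
−f: flip: (11,-7,6)→(6,7,11)
−f: translate: b→-5 (≡7 mod 12), so (6,7,11)→(6,-5,10)
−f: reduced (well bottom): (6,-5,10) with a≤c, −a<b≤a
flip sign back: reduced form of f is (-6,5,-10)
g: flip: (10,5,6)→(6,-5,10)
g: reduced (well bottom): (6,-5,10) with a≤c, −a<b≤a
reduced forms (-6, 5, -10) vs (6, -5, 10) ⇒ inequivalent

no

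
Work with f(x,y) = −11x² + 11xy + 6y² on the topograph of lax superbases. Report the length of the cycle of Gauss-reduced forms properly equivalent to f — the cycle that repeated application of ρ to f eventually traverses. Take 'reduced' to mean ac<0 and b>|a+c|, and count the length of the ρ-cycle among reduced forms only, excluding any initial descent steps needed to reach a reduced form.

D = 385, ⌊√D⌋ = 19
river: ρ → (6,13,-9)
river: ρ → (-9,5,10)
river: ρ → (10,15,-4)
river: ρ → (-4,17,6)
river: ρ → (6,19,-1)
river: ρ → (-1,19,6)
river: ρ → (6,17,-4)
river: ρ → (-4,15,10)
river: ρ → (10,5,-9)
river: ρ → (-9,13,6)
river: ρ → (6,11,-11)
river: ρ → (-11,11,6)
ρ-cycle length = 12 (tail of 0 descent steps not counted)

12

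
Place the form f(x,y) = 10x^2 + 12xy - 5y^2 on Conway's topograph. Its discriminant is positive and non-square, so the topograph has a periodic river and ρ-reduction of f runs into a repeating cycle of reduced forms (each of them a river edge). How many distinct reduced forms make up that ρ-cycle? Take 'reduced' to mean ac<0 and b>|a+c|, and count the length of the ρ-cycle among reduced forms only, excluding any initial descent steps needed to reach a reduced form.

D = 344, ⌊√D⌋ = 18
river: ρ → (-5,18,1)
river: ρ → (1,18,-5)
river: ρ → (-5,12,10)
river: ρ → (10,8,-7)
river: ρ → (-7,6,11)
river: ρ → (11,16,-2)
river: ρ → (-2,16,11)
river: ρ → (11,6,-7)
river: ρ → (-7,8,10)
river: ρ → (10,12,-5)
ρ-cycle length = 10 (tail of 0 descent steps not counted)

10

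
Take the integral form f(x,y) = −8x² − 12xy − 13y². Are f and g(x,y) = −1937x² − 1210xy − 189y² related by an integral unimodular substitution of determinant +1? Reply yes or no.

D₁ = -272, D₂ = -272
f is negative-definite; reduce −f:
−f: translate: b→-4 (≡12 mod 16), so (8,12,13)→(8,-4,9)
−f: reduced (well bottom): (8,-4,9) with a≤c, −a<b≤a
flip sign back: reduced form of f is (-8,4,-9)
g is negative-definite; reduce −g:
−g: flip: (1937,1210,189)→(189,-1210,1937)
−g: translate: b→-76 (≡-1210 mod 378), so (189,-1210,1937)→(189,-76,8)
−g: flip: (189,-76,8)→(8,76,189)
−g: translate: b→-4 (≡76 mod 16), so (8,76,189)→(8,-4,9)
−g: reduced (well bottom): (8,-4,9) with a≤c, −a<b≤a
flip sign back: reduced form of g is (-8,4,-9)
reduced forms (-8, 4, -9) vs (-8, 4, -9) ⇒ equivalent

yes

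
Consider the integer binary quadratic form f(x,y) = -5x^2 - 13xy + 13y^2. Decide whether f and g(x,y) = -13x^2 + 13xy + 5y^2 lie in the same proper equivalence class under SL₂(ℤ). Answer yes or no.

D₁ = 429, D₂ = 429
river cycle of f (length 6): (13, 13, -5), (-5, 17, 7), (7, 11, -11), (-11, 11, 7), (7, 17, -5), (-5, 13, 13)
river cycle of g (length 6): (5, 17, -7), (-7, 11, 11), (11, 11, -7), (-7, 17, 5), (5, 13, -13), (-13, 13, 5)
cycles differ ⇒ inequivalent

no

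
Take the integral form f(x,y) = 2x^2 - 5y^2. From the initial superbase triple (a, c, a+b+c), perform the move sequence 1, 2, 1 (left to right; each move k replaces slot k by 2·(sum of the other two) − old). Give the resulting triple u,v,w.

start (2,-5,-3) = (f(1,0),f(0,1),f(1,1))
replace slot 1: 2·((-5)+(-3)) − 2 = -18 → (-18,-5,-3)
replace slot 2: 2·((-18)+(-3)) − (-5) = -37 → (-18,-37,-3)
replace slot 1: 2·((-37)+(-3)) − (-18) = -62 → (-62,-37,-3)

-62,-37,-3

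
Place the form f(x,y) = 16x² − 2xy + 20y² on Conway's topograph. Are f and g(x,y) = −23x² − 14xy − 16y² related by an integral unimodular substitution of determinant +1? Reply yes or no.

D₁ = -1276, D₂ = -1276
f: reduced (well bottom): (16,-2,20) with a≤c, −a<b≤a
g is negative-definite; reduce −g:
−g: flip: (23,14,16)→(16,-14,23)
−g: reduced (well bottom): (16,-14,23) with a≤c, −a<b≤a
flip sign back: reduced form of g is (-16,14,-23)
reduced forms (16, -2, 20) vs (-16, 14, -23) ⇒ inequivalent

no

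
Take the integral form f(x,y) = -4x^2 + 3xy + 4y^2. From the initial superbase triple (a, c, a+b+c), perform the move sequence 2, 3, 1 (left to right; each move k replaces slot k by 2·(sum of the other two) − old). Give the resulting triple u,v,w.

start (-4,4,3) = (f(1,0),f(0,1),f(1,1))
replace slot 2: 2·((-4)+3) − 4 = -6 → (-4,-6,3)
replace slot 3: 2·((-4)+(-6)) − 3 = -23 → (-4,-6,-23)
replace slot 1: 2·((-6)+(-23)) − (-4) = -54 → (-54,-6,-23)

-54,-6,-23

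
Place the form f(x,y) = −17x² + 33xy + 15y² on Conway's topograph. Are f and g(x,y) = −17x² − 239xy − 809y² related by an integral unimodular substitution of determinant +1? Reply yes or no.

D₁ = 2109, D₂ = 2109
river cycle of f (length 12): (15, 27, -23), (-23, 19, 19), (19, 19, -23), (-23, 27, 15), (15, 33, -17), (-17, 35, 13), (13, 43, -5), (-5, 37, 37), (37, 37, -5), (-5, 43, 13), … (2 more)
river cycle of g (length 12): (-17, 33, 15), (15, 27, -23), (-23, 19, 19), (19, 19, -23), (-23, 27, 15), (15, 33, -17), (-17, 35, 13), (13, 43, -5), (-5, 37, 37), (37, 37, -5), … (2 more)
cycles coincide ⇒ equivalent

yes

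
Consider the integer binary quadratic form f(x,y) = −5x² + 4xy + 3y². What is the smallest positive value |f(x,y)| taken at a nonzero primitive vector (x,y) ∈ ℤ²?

river: ρ → (3,8,-1)
river: ρ → (-1,8,3)
river: ρ → (3,4,-5)
river: ρ → (-5,6,2)
river: ρ → (2,6,-5)
river: ρ → (-5,4,3)
closes: descent 0, river 6
min |a| on river = 1

1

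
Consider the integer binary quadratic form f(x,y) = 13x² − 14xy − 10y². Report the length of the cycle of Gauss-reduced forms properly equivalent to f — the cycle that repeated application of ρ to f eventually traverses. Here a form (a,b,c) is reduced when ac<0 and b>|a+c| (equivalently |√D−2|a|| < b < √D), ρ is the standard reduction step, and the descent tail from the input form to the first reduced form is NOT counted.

D = 716, ⌊√D⌋ = 26
descent: ρ → (-10,14,13)  [lands on river]
river: ρ → (13,12,-11)
river: ρ → (-11,10,14)
river: ρ → (14,18,-7)
river: ρ → (-7,24,5)
river: ρ → (5,26,-2)
river: ρ → (-2,26,5)
river: ρ → (5,24,-7)
river: ρ → (-7,18,14)
river: ρ → (14,10,-11)
river: ρ → (-11,12,13)
river: ρ → (13,14,-10)
river: ρ → (-10,26,1)
river: ρ → (1,26,-10)
ρ-cycle length = 14 (tail of 1 descent step not counted)

14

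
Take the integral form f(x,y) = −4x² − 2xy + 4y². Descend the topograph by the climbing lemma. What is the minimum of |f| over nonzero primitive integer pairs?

descent: ρ → (4,2,-4)  [lands on river]
river: ρ → (-4,6,2)
river: ρ → (2,6,-4)
river: ρ → (-4,2,4)
river: ρ → (4,6,-2)
river: ρ → (-2,6,4)
closes: descent 1, river 6
min |a| on river = 2

2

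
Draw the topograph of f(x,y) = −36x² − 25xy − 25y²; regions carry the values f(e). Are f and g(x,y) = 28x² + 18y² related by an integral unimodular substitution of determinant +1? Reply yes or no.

D₁ = -2975, D₂ = -2016
discriminants differ ⇒ not SL₂(ℤ)-equivalent

no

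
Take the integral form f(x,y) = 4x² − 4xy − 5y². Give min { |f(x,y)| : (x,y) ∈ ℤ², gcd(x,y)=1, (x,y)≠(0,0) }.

descent: ρ → (-5,4,4)  [lands on river]
river: ρ → (4,4,-5)
river: ρ → (-5,6,3)
river: ρ → (3,6,-5)
closes: descent 1, river 4
min |a| on river = 3

3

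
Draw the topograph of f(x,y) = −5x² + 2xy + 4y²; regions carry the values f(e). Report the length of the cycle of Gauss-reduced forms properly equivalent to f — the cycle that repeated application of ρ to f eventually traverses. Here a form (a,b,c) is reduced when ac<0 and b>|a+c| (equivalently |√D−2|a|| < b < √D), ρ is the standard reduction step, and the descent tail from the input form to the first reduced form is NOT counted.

D = 84, ⌊√D⌋ = 9
river: ρ → (4,6,-3)
river: ρ → (-3,6,4)
river: ρ → (4,2,-5)
river: ρ → (-5,8,1)
river: ρ → (1,8,-5)
river: ρ → (-5,2,4)
ρ-cycle length = 6 (tail of 0 descent steps not counted)

6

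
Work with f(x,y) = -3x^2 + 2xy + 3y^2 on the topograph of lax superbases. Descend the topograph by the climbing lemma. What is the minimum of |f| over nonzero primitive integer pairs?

river: ρ → (3,4,-2)
river: ρ → (-2,4,3)
river: ρ → (3,2,-3)
river: ρ → (-3,4,2)
river: ρ → (2,4,-3)
river: ρ → (-3,2,3)
closes: descent 0, river 6
min |a| on river = 2

2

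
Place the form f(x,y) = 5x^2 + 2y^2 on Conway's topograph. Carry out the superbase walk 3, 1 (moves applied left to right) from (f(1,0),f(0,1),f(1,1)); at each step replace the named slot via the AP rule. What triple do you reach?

start (5,2,7) = (f(1,0),f(0,1),f(1,1))
replace slot 3: 2·(5+2) − 7 = 7 → (5,2,7)
replace slot 1: 2·(2+7) − 5 = 13 → (13,2,7)

13,2,7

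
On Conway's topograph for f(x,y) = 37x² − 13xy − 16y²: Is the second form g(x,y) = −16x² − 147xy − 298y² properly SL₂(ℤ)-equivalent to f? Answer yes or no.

D₁ = 2537, D₂ = 2537
river cycle of f (length 18): (-16, 45, 8), (8, 35, -41), (-41, 47, 2), (2, 49, -17), (-17, 19, 32), (32, 45, -4), (-4, 43, 43), (43, 43, -4), (-4, 45, 32), (32, 19, -17), … (8 more)
river cycle of g (length 18): (-16, 45, 8), (8, 35, -41), (-41, 47, 2), (2, 49, -17), (-17, 19, 32), (32, 45, -4), (-4, 43, 43), (43, 43, -4), (-4, 45, 32), (32, 19, -17), … (8 more)
cycles coincide ⇒ equivalent

yes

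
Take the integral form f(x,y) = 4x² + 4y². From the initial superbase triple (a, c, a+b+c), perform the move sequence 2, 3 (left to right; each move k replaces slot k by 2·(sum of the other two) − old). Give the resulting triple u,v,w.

start (4,4,8) = (f(1,0),f(0,1),f(1,1))
replace slot 2: 2·(4+8) − 4 = 20 → (4,20,8)
replace slot 3: 2·(4+20) − 8 = 40 → (4,20,40)

4,20,40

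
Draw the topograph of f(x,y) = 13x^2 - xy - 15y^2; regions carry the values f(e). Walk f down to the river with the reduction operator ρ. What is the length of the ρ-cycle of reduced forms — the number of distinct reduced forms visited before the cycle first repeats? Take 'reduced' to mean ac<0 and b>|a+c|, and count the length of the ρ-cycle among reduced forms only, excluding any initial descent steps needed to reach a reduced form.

D = 781, ⌊√D⌋ = 27
descent: ρ → (-15,1,13)
descent: ρ → (13,25,-3)  [lands on river]
river: ρ → (-3,23,21)
river: ρ → (21,19,-5)
river: ρ → (-5,21,17)
river: ρ → (17,13,-9)
river: ρ → (-9,23,7)
river: ρ → (7,19,-15)
river: ρ → (-15,11,11)
river: ρ → (11,11,-15)
river: ρ → (-15,19,7)
river: ρ → (7,23,-9)
river: ρ → (-9,13,17)
river: ρ → (17,21,-5)
river: ρ → (-5,19,21)
river: ρ → (21,23,-3)
river: ρ → (-3,25,13)
river: ρ → (13,27,-1)
river: ρ → (-1,27,13)
ρ-cycle length = 18 (tail of 2 descent steps not counted)

18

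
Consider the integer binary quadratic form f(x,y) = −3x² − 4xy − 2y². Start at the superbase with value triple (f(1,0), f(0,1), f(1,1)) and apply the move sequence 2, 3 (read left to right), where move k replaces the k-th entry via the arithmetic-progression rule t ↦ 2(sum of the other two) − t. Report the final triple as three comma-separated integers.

start (-3,-2,-9) = (f(1,0),f(0,1),f(1,1))
replace slot 2: 2·((-3)+(-9)) − (-2) = -22 → (-3,-22,-9)
replace slot 3: 2·((-3)+(-22)) − (-9) = -41 → (-3,-22,-41)

-3,-22,-41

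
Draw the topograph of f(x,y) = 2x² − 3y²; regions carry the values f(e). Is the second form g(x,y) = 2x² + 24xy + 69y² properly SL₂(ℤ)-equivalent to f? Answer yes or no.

D₁ = 24, D₂ = 24
river cycle of f (length 2): (2, 4, -1), (-1, 4, 2)
river cycle of g (length 2): (2, 4, -1), (-1, 4, 2)
cycles coincide ⇒ equivalent

yes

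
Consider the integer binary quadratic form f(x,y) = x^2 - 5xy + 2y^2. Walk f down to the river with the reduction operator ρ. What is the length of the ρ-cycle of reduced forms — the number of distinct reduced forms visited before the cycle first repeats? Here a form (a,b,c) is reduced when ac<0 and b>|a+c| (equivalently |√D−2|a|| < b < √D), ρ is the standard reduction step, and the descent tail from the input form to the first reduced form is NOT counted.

D = 17, ⌊√D⌋ = 4
descent: ρ → (2,1,-2)  [lands on river]
river: ρ → (-2,3,1)
river: ρ → (1,3,-2)
river: ρ → (-2,1,2)
river: ρ → (2,3,-1)
river: ρ → (-1,3,2)
ρ-cycle length = 6 (tail of 1 descent step not counted)

6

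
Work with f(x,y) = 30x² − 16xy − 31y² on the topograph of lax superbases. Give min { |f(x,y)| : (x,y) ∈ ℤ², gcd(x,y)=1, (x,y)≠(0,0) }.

descent: ρ → (-31,16,30)  [lands on river]
river: ρ → (30,44,-17)
river: ρ → (-17,58,9)
river: ρ → (9,50,-41)
river: ρ → (-41,32,18)
river: ρ → (18,40,-33)
river: ρ → (-33,26,25)
river: ρ → (25,24,-34)
river: ρ → (-34,44,15)
river: ρ → (15,46,-31)
closes: descent 1, river 10
min |a| on river = 9

9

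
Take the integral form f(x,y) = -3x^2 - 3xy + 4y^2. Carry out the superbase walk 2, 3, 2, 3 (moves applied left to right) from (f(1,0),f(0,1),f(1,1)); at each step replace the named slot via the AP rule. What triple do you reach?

start (-3,4,-2) = (f(1,0),f(0,1),f(1,1))
replace slot 2: 2·((-3)+(-2)) − 4 = -14 → (-3,-14,-2)
replace slot 3: 2·((-3)+(-14)) − (-2) = -32 → (-3,-14,-32)
replace slot 2: 2·((-3)+(-32)) − (-14) = -56 → (-3,-56,-32)
replace slot 3: 2·((-3)+(-56)) − (-32) = -86 → (-3,-56,-86)

-3,-56,-86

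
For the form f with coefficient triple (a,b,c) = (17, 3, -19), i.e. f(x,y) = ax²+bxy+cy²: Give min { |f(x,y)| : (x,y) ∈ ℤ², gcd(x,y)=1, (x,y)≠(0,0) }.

river: ρ → (-19,35,1)
river: ρ → (1,35,-19)
river: ρ → (-19,3,17)
river: ρ → (17,31,-5)
river: ρ → (-5,29,23)
river: ρ → (23,17,-11)
river: ρ → (-11,27,13)
river: ρ → (13,25,-13)
river: ρ → (-13,27,11)
river: ρ → (11,17,-23)
river: ρ → (-23,29,5)
river: ρ → (5,31,-17)
river: ρ → (-17,3,19)
river: ρ → (19,35,-1)
river: ρ → (-1,35,19)
river: ρ → (19,3,-17)
river: ρ → (-17,31,5)
river: ρ → (5,29,-23)
river: ρ → (-23,17,11)
river: ρ → (11,27,-13)
river: ρ → (-13,25,13)
river: ρ → (13,27,-11)
river: ρ → (-11,17,23)
river: ρ → (23,29,-5)
river: ρ → (-5,31,17)
river: ρ → (17,3,-19)
closes: descent 0, river 26
min |a| on river = 1

1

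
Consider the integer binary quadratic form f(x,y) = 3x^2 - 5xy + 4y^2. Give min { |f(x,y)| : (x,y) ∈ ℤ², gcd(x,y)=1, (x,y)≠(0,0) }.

translate: b→1 (≡-5 mod 6), so (3,-5,4)→(3,1,2)
flip: (3,1,2)→(2,-1,3)
reduced (well bottom): (2,-1,3) with a≤c, −a<b≤a
well minimum = a = 2

2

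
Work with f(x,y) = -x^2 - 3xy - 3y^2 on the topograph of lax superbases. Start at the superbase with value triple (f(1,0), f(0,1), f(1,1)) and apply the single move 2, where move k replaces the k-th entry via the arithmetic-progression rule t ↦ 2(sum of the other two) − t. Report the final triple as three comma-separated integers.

start (-1,-3,-7) = (f(1,0),f(0,1),f(1,1))
replace slot 2: 2·((-1)+(-7)) − (-3) = -13 → (-1,-13,-7)

-1,-13,-7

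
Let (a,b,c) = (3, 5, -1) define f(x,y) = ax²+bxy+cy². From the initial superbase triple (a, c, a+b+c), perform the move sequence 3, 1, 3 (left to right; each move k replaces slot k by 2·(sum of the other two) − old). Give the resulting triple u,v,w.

start (3,-1,7) = (f(1,0),f(0,1),f(1,1))
replace slot 3: 2·(3+(-1)) − 7 = -3 → (3,-1,-3)
replace slot 1: 2·((-1)+(-3)) − 3 = -11 → (-11,-1,-3)
replace slot 3: 2·((-11)+(-1)) − (-3) = -21 → (-11,-1,-21)

-11,-1,-21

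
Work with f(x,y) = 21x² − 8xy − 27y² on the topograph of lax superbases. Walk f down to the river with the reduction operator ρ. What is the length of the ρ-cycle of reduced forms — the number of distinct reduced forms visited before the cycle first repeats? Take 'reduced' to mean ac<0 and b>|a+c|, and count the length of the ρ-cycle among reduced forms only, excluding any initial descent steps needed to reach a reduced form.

D = 2332, ⌊√D⌋ = 48
descent: ρ → (-27,8,21)  [lands on river]
river: ρ → (21,34,-14)
river: ρ → (-14,22,33)
river: ρ → (33,44,-3)
river: ρ → (-3,46,18)
river: ρ → (18,26,-23)
river: ρ → (-23,20,21)
river: ρ → (21,22,-22)
river: ρ → (-22,22,21)
river: ρ → (21,20,-23)
river: ρ → (-23,26,18)
river: ρ → (18,46,-3)
river: ρ → (-3,44,33)
river: ρ → (33,22,-14)
river: ρ → (-14,34,21)
river: ρ → (21,8,-27)
river: ρ → (-27,46,2)
river: ρ → (2,46,-27)
ρ-cycle length = 18 (tail of 1 descent step not counted)

18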